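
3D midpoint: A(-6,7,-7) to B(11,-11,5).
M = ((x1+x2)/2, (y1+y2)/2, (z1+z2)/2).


Mx = (-6+11)/2 = 2.5000
My = (7- 11)/2 = -2.0000
Mz = (-7+5)/2 = -1.0000

M = (2.5000, -2.0000, -1.0000)


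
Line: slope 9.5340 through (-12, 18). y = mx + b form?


y - 18 = 9.5340(x + 12)
y = 9.5340x + 18 - 9.5340*(-12)
y = 9.5340x + 132.4080

y = 9.5340x + 132.4080


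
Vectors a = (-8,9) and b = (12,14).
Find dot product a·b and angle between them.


a·b = -8*12 + 9*14 = -96 + 126 = 30
|a| = sqrt(64+81) = 12.0416
|b| = sqrt(144+196) = 18.4391
cos(theta) = 30/(sqrt(145)*sqrt(340)) = 30/sqrt(49300) = 0.135113
theta = arccos(30/sqrt(49300)) = 82.2348 degrees

a·b = 30, theta = 82.2348 deg


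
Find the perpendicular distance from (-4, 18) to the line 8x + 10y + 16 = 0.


|8*(-4) + 10*18 + 16| = |164| = 164
sqrt(64 + 100) = sqrt(164) = 12.8062
d = 164/sqrt(164) = 12.8062

12.8062


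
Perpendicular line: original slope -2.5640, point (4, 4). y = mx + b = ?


Perpendicular slope = -1/m1 = -1/(-2.5640) = 0.3900
b2 = y0 - m2*x0 = 4 + 4/(-2.5640) = 4 - 1.5601 = 2.4399

y = 0.3900x + 2.4399


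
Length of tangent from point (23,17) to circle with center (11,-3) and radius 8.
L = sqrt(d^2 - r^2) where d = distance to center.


d = sqrt((23-11)^2 + (17+ 3)^2) = sqrt(144+400) = 23.3238
L = sqrt(544.0000 - 64) = sqrt(480.0000) = 21.9089

21.9089


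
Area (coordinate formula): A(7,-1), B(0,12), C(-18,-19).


7*(12+ 19) = 217
0*(-19+ 1) = 0
-18*(-1-12) = 234
sum = 451
Area = |451|/2 = 225.5000

225.5000 sq units


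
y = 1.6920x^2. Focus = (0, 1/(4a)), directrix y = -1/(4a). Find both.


a = 1.6920
1/(4a) = 0.1478
Focus = (0, 0.1478)
Directrix: y = -0.1478

Focus = (0, 0.1478), Directrix: y = -0.1478


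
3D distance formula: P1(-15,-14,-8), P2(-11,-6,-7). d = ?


dx=4, dy=8, dz=1
d = sqrt(16+64+1) = sqrt(81) = 9.0000

9.0000


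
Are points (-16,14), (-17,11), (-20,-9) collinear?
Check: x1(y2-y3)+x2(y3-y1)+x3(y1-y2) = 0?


-16*(11+ 9) - 17*(-9-14) - 20*(14-11)
= -320 + 391 - 60 = 11

No, not collinear (determinant = 11)


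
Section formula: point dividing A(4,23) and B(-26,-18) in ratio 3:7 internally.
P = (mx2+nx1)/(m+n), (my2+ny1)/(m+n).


Px = (3*(-26) + 7*4)/10 = -50/10 = -5.0000
Py = (3*(-18) + 7*23)/10 = 107/10 = 10.7000

P = (-5.0000, 10.7000)


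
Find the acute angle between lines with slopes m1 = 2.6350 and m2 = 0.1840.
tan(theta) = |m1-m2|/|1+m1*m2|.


m1-m2 = 2.451
1+m1*m2 = 1.48484
tan(theta) = |2.451/1.48484| = 1.650683
theta = arctan(|2.451/1.48484|) = 58.7921 degrees (acute angle)

58.7921 degrees


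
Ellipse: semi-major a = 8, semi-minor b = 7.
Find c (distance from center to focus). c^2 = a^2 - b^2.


c^2 = 8^2 - 7^2 = 64 - 49 = 15
c = sqrt(15) = 3.8730

c = 3.8730


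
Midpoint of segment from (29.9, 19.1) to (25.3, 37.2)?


Mx = (29.9 + 25.3)/2 = 55.2/2 = 27.6000
My = (19.1 + 37.2)/2 = 56.3/2 = 28.1500

(27.6000, 28.1500)


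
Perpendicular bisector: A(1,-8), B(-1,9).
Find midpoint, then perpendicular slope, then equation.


Midpoint = (0, 0.5)
Slope of AB = dy/dx = 17/(-2) = -8.5000
Perp slope = -dx/dy = 2/17 = 0.1176
b = My - (perp slope)*Mx = 0.5 + (-2*0)/17 = 0.5 + 0 = 0.5000

y = 0.1176x + 0.5000


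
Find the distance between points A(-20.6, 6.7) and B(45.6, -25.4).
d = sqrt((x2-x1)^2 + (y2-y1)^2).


dx = 45.6 + 20.6 = 66.2
dy = -25.4 - 6.7 = -32.1
d = sqrt(4382.44 + 1030.41) = sqrt(5412.85) = 73.5721

73.5721


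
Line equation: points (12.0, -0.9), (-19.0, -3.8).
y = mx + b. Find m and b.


m = (-2.9)/(-31.0) = 0.0935
b = y1 - m*x1 = -0.9 - (-2.9*12.0)/(-31.0) = -0.9 - 1.1226 = -2.0226

y = 0.0935x - 2.0226


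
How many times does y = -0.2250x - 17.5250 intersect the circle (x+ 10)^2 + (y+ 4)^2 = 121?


Substitute y = -0.2250x - 17.5250: (x+ 10)^2 + (-0.2250x- 17.5250+ 4)^2 = 121
Expand to Ax^2 + Bx + C = 0, where b-k = -13.525
A = 1+m^2 = 1.050625
B = 2(m(b-k) - h) = 2(-0.2250*(-13.525) + 10) = 26.08625
C = h^2 + (b-k)^2 - r^2 = 100 + 182.925625 - 121 = 161.925625
disc = B^2-4AC = 680.4924 - 680.4924 = 0
disc = 0

1 intersection point (tangent)


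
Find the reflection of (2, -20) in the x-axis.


Reflection rule for x-axis: (x, -y)
(2, -20) -> (2, 20)

(2, 20)


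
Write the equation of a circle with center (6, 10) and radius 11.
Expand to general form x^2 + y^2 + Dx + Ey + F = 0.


(x-6)^2 + (y-10)^2 = 11^2
D = -2h = -12, E = -2k = -20
F = h^2+k^2-r^2 = 36+100-121 = 15

x^2 + y^2 - 12x - 20y + 15 = 0


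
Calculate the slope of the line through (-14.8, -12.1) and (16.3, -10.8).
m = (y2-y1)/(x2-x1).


dy = -10.8 + 12.1 = 1.3
dx = 16.3 + 14.8 = 31.1
m = 1.3/31.1 = 0.0418

m = 0.0418


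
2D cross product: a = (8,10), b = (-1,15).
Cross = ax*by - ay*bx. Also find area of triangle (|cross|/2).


cross = 8*15 - 10*(-1) = 120 + 10 = 130
Triangle area = |130|/2 = 130/2 = 65.0000

cross = 130, triangle area = 65.0000


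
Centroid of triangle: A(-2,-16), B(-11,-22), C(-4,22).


Gx = (-2- 11- 4)/3 = -17/3 = -5.6667
Gy = (-16- 22+22)/3 = -16/3 = -5.3333

G = (-5.6667, -5.3333)


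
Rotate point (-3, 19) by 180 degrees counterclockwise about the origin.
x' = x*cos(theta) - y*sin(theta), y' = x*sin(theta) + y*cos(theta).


cos(180) = -1, sin(180) = 0
x' = -3*(-1) - 19*0 = 3
y' = -3*0 + 19*(-1) = -19

(3, -19)


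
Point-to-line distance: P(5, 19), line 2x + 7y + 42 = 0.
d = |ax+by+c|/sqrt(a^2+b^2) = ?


|2*5 + 7*19 + 42| = |185| = 185
sqrt(4 + 49) = sqrt(53) = 7.2801
d = 185/sqrt(53) = 25.4117

25.4117


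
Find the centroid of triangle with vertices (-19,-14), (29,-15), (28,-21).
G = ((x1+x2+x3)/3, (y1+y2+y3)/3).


Gx = (-19+29+28)/3 = 38/3 = 12.6667
Gy = (-14- 15- 21)/3 = -50/3 = -16.6667

G = (12.6667, -16.6667)


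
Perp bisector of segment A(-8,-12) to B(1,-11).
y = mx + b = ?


Midpoint = (-3.5, -11.5)
Slope of AB = dy/dx = 1/9 = 0.1111
Perp slope = -dx/dy = -9/1 = -9.0000
b = My - (perp slope)*Mx = -11.5 + (9*(-3.5))/1 = -11.5 - 31.5000 = -43.0000

y = -9.0000x - 43.0000


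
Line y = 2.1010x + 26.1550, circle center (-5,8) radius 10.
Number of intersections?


Substitute y = 2.1010x + 26.1550: (x+ 5)^2 + (2.1010x+26.1550-8)^2 = 100
Expand to Ax^2 + Bx + C = 0, where b-k = 18.155
A = 1+m^2 = 5.414201
B = 2(m(b-k) - h) = 2(2.1010*18.155 + 5) = 86.28731
C = h^2 + (b-k)^2 - r^2 = 25 + 329.604025 - 100 = 254.604025
disc = B^2-4AC = 7445.4999 - 5513.9095 = 1931.5904
disc > 0

2 intersection points


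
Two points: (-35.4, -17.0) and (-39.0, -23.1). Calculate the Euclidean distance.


dx = -39.0 + 35.4 = -3.6
dy = -23.1 + 17.0 = -6.1
d = sqrt(12.96 + 37.21) = sqrt(50.17) = 7.0831

7.0831


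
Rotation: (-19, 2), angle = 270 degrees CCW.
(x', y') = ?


cos(270) = 0, sin(270) = -1
x' = -19*0 - 2*(-1) = 2
y' = -19*(-1) + 2*0 = 19

(2, 19)


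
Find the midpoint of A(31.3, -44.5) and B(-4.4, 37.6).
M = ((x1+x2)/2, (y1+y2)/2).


Mx = (31.3 - 4.4)/2 = 26.9/2 = 13.4500
My = (-44.5 + 37.6)/2 = -6.9/2 = -3.4500

(13.4500, -3.4500)


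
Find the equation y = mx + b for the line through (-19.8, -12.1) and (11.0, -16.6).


m = (-4.5)/(30.8) = -0.1461
b = y1 - m*x1 = -12.1 - (-4.5*(-19.8))/(30.8) = -12.1 - 2.8929 = -14.9929

y = -0.1461x - 14.9929


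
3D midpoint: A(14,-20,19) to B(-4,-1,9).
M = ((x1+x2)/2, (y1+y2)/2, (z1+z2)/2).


Mx = (14- 4)/2 = 5.0000
My = (-20- 1)/2 = -10.5000
Mz = (19+9)/2 = 14.0000

M = (5.0000, -10.5000, 14.0000)


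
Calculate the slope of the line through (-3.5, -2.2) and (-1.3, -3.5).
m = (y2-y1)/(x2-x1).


dy = -3.5 + 2.2 = -1.3
dx = -1.3 + 3.5 = 2.2
m = -1.3/2.2 = -0.5909

m = -0.5909


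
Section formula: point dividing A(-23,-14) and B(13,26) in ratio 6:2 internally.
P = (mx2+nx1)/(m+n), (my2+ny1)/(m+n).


Px = (6*13 + 2*(-23))/8 = 32/8 = 4.0000
Py = (6*26 + 2*(-14))/8 = 128/8 = 16.0000

P = (4.0000, 16.0000)


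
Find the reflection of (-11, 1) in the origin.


Reflection rule for origin: (-x, -y)
(-11, 1) -> (11, -1)

(11, -1)


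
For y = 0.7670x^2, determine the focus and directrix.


a = 0.7670
1/(4a) = 0.3259
Focus = (0, 0.3259)
Directrix: y = -0.3259

Focus = (0, 0.3259), Directrix: y = -0.3259


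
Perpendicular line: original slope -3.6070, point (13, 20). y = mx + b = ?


Perpendicular slope = -1/m1 = -1/(-3.6070) = 0.2772
b2 = y0 - m2*x0 = 20 + 13/(-3.6070) = 20 - 3.6041 = 16.3959

y = 0.2772x + 16.3959


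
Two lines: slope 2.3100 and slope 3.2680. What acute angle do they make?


m1-m2 = -0.958
1+m1*m2 = 8.54908
tan(theta) = |-0.958/8.54908| = 0.112059
theta = arctan(|-0.958/8.54908|) = 6.3938 degrees (acute angle)

6.3938 degrees


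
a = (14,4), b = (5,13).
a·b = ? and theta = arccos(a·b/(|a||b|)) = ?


a·b = 14*5 + 4*13 = 70 + 52 = 122
|a| = sqrt(196+16) = 14.5602
|b| = sqrt(25+169) = 13.9284
cos(theta) = 122/(sqrt(212)*sqrt(194)) = 122/sqrt(41128) = 0.601577
theta = arccos(122/sqrt(41128)) = 53.0171 degrees

a·b = 122, theta = 53.0171 deg


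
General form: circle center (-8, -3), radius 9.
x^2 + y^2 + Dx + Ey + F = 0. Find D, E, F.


(x+ 8)^2 + (y+ 3)^2 = 9^2
D = -2h = 16, E = -2k = 6
F = h^2+k^2-r^2 = 64+9-81 = -8

D = 16, E = 6, F = -8


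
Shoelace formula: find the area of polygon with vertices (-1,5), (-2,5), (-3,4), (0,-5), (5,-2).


sum(xi*y_{i+1}) = -1*5 - 2*4 - 3*(-5) + 0*(-2) + 5*5 = 27
sum(yi*x_{i+1}) = 5*(-2) + 5*(-3) + 4*0 - 5*5 - 2*(-1) = -48
Area = |27 + 48|/2 = 75/2 = 37.5000

37.5000 sq units


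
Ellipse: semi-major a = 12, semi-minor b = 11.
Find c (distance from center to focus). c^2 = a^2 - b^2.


c^2 = 12^2 - 11^2 = 144 - 121 = 23
c = sqrt(23) = 4.7958

c = 4.7958


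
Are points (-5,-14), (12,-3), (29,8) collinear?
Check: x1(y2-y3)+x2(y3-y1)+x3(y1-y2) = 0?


-5*(-3-8) + 12*(8+ 14) + 29*(-14+ 3)
= 55 + 264 - 319 = 0

Yes, collinear (determinant = 0)


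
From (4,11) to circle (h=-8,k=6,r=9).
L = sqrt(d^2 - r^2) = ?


d = sqrt((4+ 8)^2 + (11-6)^2) = sqrt(144+25) = 13.0000
L = sqrt(169.0000 - 81) = sqrt(88.0000) = 9.3808

9.3808


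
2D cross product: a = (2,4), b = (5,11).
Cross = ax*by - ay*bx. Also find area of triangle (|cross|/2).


cross = 2*11 - 4*5 = 22 - 20 = 2
Triangle area = |2|/2 = 2/2 = 1.0000

cross = 2, triangle area = 1.0000


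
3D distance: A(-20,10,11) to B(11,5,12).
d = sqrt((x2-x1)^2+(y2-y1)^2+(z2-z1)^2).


dx=31, dy=-5, dz=1
d = sqrt(961+25+1) = sqrt(987) = 31.4166

31.4166


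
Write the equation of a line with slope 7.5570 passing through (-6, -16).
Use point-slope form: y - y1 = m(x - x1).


y + 16 = 7.5570(x + 6)
y = 7.5570x - 16 - 7.5570*(-6)
y = 7.5570x + 29.3420

y = 7.5570x + 29.3420


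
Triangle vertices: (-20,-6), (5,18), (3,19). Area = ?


-20*(18-19) = 20
5*(19+ 6) = 125
3*(-6-18) = -72
sum = 73
Area = |73|/2 = 36.5000

36.5000 sq units


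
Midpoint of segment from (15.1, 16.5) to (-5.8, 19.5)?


Mx = (15.1 - 5.8)/2 = 9.3/2 = 4.6500
My = (16.5 + 19.5)/2 = 36.0/2 = 18.0000

(4.6500, 18.0000)


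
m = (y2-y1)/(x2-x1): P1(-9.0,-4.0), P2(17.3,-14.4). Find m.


dy = -14.4 + 4.0 = -10.4
dx = 17.3 + 9.0 = 26.3
m = -10.4/26.3 = -0.3954

m = -0.3954


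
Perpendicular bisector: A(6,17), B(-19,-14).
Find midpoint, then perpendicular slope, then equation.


Midpoint = (-6.5, 1.5)
Slope of AB = dy/dx = -31/(-25) = 1.2400
Perp slope = -dx/dy = -25/31 = -0.8065
b = My - (perp slope)*Mx = 1.5 + (-25*(-6.5))/(-31) = 1.5 - 5.2419 = -3.7419

y = -0.8065x - 3.7419


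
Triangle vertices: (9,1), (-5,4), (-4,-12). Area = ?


9*(4+ 12) = 144
-5*(-12-1) = 65
-4*(1-4) = 12
sum = 221
Area = |221|/2 = 110.5000

110.5000 sq units


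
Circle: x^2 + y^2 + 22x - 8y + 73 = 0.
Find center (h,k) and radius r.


h = -D/2 = -22/2 = -11
k = -E/2 = 8/2 = 4
r^2 = h^2 + k^2 - F = 121 + 16 - 73 = 64
r = 8

Center (-11, 4), radius = 8


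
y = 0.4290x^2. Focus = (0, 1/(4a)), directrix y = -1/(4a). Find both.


a = 0.4290
1/(4a) = 0.5828
Focus = (0, 0.5828)
Directrix: y = -0.5828

Focus = (0, 0.5828), Directrix: y = -0.5828


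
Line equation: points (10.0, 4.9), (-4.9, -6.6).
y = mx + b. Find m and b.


m = (-11.5)/(-14.9) = 0.7718
b = y1 - m*x1 = 4.9 - (-11.5*10.0)/(-14.9) = 4.9 - 7.7181 = -2.8181

y = 0.7718x - 2.8181


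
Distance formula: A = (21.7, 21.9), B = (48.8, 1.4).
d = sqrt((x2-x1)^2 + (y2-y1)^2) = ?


dx = 48.8 - 21.7 = 27.1
dy = 1.4 - 21.9 = -20.5
d = sqrt(734.41 + 420.25) = sqrt(1154.66) = 33.9803

33.9803


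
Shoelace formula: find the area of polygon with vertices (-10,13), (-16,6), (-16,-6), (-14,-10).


sum(xi*y_{i+1}) = -10*6 - 16*(-6) - 16*(-10) - 14*13 = 14
sum(yi*x_{i+1}) = 13*(-16) + 6*(-16) - 6*(-14) - 10*(-10) = -120
Area = |14 + 120|/2 = 134/2 = 67.0000

67.0000 sq units


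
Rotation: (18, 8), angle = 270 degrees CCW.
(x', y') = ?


cos(270) = 0, sin(270) = -1
x' = 18*0 - 8*(-1) = 8
y' = 18*(-1) + 8*0 = -18

(8, -18)


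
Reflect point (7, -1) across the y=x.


Reflection rule for y=x: (y, x)
(7, -1) -> (-1, 7)

(-1, 7)


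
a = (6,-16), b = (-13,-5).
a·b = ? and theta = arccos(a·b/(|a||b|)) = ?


a·b = 6*(-13) - 16*(-5) = -78 + 80 = 2
|a| = sqrt(36+256) = 17.0880
|b| = sqrt(169+25) = 13.9284
cos(theta) = 2/(sqrt(292)*sqrt(194)) = 2/sqrt(56648) = 0.008403
theta = arccos(2/sqrt(56648)) = 89.5185 degrees

a·b = 2, theta = 89.5185 deg


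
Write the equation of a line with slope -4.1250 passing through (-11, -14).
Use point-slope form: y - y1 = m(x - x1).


y + 14 = -4.1250(x + 11)
y = -4.1250x - 14 + 4.1250*(-11)
y = -4.1250x - 59.3750

y = -4.1250x - 59.3750


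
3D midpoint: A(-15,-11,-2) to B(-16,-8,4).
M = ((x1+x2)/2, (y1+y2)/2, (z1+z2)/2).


Mx = (-15- 16)/2 = -15.5000
My = (-11- 8)/2 = -9.5000
Mz = (-2+4)/2 = 1.0000

M = (-15.5000, -9.5000, 1.0000)


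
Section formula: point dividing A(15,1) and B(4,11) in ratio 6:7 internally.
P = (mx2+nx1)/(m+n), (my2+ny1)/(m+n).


Px = (6*4 + 7*15)/13 = 129/13 = 9.9231
Py = (6*11 + 7*1)/13 = 73/13 = 5.6154

P = (9.9231, 5.6154)


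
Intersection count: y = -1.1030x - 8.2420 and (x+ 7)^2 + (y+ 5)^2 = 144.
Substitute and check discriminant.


Substitute y = -1.1030x - 8.2420: (x+ 7)^2 + (-1.1030x- 8.2420+ 5)^2 = 144
Expand to Ax^2 + Bx + C = 0, where b-k = -3.242
A = 1+m^2 = 2.216609
B = 2(m(b-k) - h) = 2(-1.1030*(-3.242) + 7) = 21.151852
C = h^2 + (b-k)^2 - r^2 = 49 + 10.510564 - 144 = -84.489436
disc = B^2-4AC = 447.4008 + 749.1202 = 1196.5210
disc > 0

2 intersection points


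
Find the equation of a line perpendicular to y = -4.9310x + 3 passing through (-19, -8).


Perpendicular slope = -1/m1 = -1/(-4.9310) = 0.2028
b2 = y0 - m2*x0 = -8 - 19/(-4.9310) = -8 + 3.8532 = -4.1468

y = 0.2028x - 4.1468


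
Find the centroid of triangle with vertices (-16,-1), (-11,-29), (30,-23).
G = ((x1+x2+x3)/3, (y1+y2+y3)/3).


Gx = (-16- 11+30)/3 = 3/3 = 1.0000
Gy = (-1- 29- 23)/3 = -53/3 = -17.6667

G = (1.0000, -17.6667)


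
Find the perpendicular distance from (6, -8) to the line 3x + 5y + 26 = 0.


|3*6 + 5*(-8) + 26| = |4| = 4
sqrt(9 + 25) = sqrt(34) = 5.8310
d = 4/sqrt(34) = 0.6860

0.6860


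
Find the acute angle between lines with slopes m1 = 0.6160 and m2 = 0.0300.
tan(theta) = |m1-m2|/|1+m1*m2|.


m1-m2 = 0.586
1+m1*m2 = 1.01848
tan(theta) = |0.586/1.01848| = 0.575367
theta = arctan(|0.586/1.01848|) = 29.9147 degrees (acute angle)

29.9147 degrees


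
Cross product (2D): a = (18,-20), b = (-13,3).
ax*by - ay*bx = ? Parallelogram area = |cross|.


cross = 18*3 + 20*(-13) = 54 - 260 = -206
Parallelogram area = |-206| = 206

cross = -206, parallelogram area = 206


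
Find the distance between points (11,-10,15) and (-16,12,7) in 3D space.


dx=-27, dy=22, dz=-8
d = sqrt(729+484+64) = sqrt(1277) = 35.7351

35.7351


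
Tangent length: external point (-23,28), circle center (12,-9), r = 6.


d = sqrt((-23-12)^2 + (28+ 9)^2) = sqrt(1225+1369) = 50.9313
L = sqrt(2594.0000 - 36) = sqrt(2558.0000) = 50.5767

50.5767


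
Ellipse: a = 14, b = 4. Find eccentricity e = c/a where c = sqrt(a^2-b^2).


c = sqrt(196-16) = sqrt(180) = 13.4164
e = c/a = sqrt(180)/14 = 0.9583

e = 0.9583


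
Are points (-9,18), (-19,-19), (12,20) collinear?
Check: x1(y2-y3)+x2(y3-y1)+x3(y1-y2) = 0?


-9*(-19-20) - 19*(20-18) + 12*(18+ 19)
= 351 - 38 + 444 = 757

No, not collinear (determinant = 757)


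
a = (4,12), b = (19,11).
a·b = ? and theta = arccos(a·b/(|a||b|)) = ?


a·b = 4*19 + 12*11 = 76 + 132 = 208
|a| = sqrt(16+144) = 12.6491
|b| = sqrt(361+121) = 21.9545
cos(theta) = 208/(sqrt(160)*sqrt(482)) = 208/sqrt(77120) = 0.748997
theta = arccos(208/sqrt(77120)) = 41.4965 degrees

a·b = 208, theta = 41.4965 deg


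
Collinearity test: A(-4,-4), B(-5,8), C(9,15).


-4*(8-15) - 5*(15+ 4) + 9*(-4-8)
= 28 - 95 - 108 = -175

No, not collinear (determinant = -175)


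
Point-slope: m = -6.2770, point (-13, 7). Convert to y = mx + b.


y - 7 = -6.2770(x + 13)
y = -6.2770x + 7 + 6.2770*(-13)
y = -6.2770x - 74.6010

y = -6.2770x - 74.6010


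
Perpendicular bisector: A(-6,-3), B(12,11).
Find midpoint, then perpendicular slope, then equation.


Midpoint = (3, 4)
Slope of AB = dy/dx = 14/18 = 0.7778
Perp slope = -dx/dy = -18/14 = -1.2857
b = My - (perp slope)*Mx = 4 + (18*3)/14 = 4 + 3.8571 = 7.8571

y = -1.2857x + 7.8571


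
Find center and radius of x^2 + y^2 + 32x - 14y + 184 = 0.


h = -D/2 = -32/2 = -16
k = -E/2 = 14/2 = 7
r^2 = h^2 + k^2 - F = 256 + 49 - 184 = 121
r = 11

Center (-16, 7), radius = 11


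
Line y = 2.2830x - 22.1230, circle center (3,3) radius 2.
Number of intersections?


Substitute y = 2.2830x - 22.1230: (x-3)^2 + (2.2830x- 22.1230-3)^2 = 4
Expand to Ax^2 + Bx + C = 0, where b-k = -25.123
A = 1+m^2 = 6.212089
B = 2(m(b-k) - h) = 2(2.2830*(-25.123) - 3) = -120.711618
C = h^2 + (b-k)^2 - r^2 = 9 + 631.165129 - 4 = 636.165129
disc = B^2-4AC = 14571.2947 - 15807.6576 = -1236.3629
disc < 0

0 intersection points


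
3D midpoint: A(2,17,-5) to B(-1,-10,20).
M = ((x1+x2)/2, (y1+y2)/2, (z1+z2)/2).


Mx = (2- 1)/2 = 0.5000
My = (17- 10)/2 = 3.5000
Mz = (-5+20)/2 = 7.5000

M = (0.5000, 3.5000, 7.5000)


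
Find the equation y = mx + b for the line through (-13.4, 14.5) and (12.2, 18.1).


m = (3.6)/(25.6) = 0.1406
b = y1 - m*x1 = 14.5 - (3.6*(-13.4))/(25.6) = 14.5 + 1.8844 = 16.3844

y = 0.1406x + 16.3844


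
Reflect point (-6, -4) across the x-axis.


Reflection rule for x-axis: (x, -y)
(-6, -4) -> (-6, 4)

(-6, 4)


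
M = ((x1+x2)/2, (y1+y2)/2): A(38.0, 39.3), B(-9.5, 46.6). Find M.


Mx = (38.0 - 9.5)/2 = 28.5/2 = 14.2500
My = (39.3 + 46.6)/2 = 85.9/2 = 42.9500

(14.2500, 42.9500)


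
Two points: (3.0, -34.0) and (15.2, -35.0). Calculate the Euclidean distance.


dx = 15.2 - 3.0 = 12.2
dy = -35.0 + 34.0 = -1.0
d = sqrt(148.84 + 1.0) = sqrt(149.84) = 12.2409

12.2409


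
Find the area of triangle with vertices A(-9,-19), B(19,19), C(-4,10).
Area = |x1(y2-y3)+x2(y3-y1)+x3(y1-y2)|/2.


-9*(19-10) = -81
19*(10+ 19) = 551
-4*(-19-19) = 152
sum = 622
Area = |622|/2 = 311.0000

311.0000 sq units


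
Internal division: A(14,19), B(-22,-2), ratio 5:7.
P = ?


Px = (5*(-22) + 7*14)/12 = -12/12 = -1.0000
Py = (5*(-2) + 7*19)/12 = 123/12 = 10.2500

P = (-1.0000, 10.2500)


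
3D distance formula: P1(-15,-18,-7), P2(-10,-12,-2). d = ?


dx=5, dy=6, dz=5
d = sqrt(25+36+25) = sqrt(86) = 9.2736

9.2736


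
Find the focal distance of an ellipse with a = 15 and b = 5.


c^2 = 15^2 - 5^2 = 225 - 25 = 200
c = sqrt(200) = 14.1421

c = 14.1421


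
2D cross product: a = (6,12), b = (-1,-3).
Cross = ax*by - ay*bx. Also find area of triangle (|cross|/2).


cross = 6*(-3) - 12*(-1) = -18 + 12 = -6
Triangle area = |-6|/2 = 6/2 = 3.0000

cross = -6, triangle area = 3.0000


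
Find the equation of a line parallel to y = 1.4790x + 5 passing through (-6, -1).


Parallel lines have equal slopes.
m2 = 1.4790
b2 = -1 - 1.4790*(-6) = 7.8740

y = 1.4790x + 7.8740


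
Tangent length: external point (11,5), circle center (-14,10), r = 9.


d = sqrt((11+ 14)^2 + (5-10)^2) = sqrt(625+25) = 25.4951
L = sqrt(650.0000 - 81) = sqrt(569.0000) = 23.8537

23.8537


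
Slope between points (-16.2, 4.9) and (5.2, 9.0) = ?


dy = 9.0 - 4.9 = 4.1
dx = 5.2 + 16.2 = 21.4
m = 4.1/21.4 = 0.1916

m = 0.1916


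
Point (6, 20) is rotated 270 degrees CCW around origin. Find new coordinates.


cos(270) = 0, sin(270) = -1
x' = 6*0 - 20*(-1) = 20
y' = 6*(-1) + 20*0 = -6

(20, -6)


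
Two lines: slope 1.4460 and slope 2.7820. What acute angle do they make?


m1-m2 = -1.336
1+m1*m2 = 5.022772
tan(theta) = |-1.336/5.022772| = 0.265989
theta = arctan(|-1.336/5.022772|) = 14.8951 degrees (acute angle)

14.8951 degrees


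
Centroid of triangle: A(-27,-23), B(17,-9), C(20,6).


Gx = (-27+17+20)/3 = 10/3 = 3.3333
Gy = (-23- 9+6)/3 = -26/3 = -8.6667

G = (3.3333, -8.6667)


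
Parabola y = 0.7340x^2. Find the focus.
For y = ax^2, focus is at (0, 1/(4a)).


a = 0.7340
4a = 2.9360
focus = (0, 1/2.9360) = (0, 0.3406)

Focus = (0, 0.3406)


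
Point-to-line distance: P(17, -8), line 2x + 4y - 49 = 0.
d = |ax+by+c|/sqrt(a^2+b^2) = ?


|2*17 + 4*(-8) - 49| = |-47| = 47
sqrt(4 + 16) = sqrt(20) = 4.4721
d = 47/sqrt(20) = 10.5095

10.5095


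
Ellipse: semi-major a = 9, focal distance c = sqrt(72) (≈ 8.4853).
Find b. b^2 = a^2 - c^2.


b^2 = 9^2 - (sqrt(72))^2 = 81 - 72 = 9
b = sqrt(9) = 3

b = 3


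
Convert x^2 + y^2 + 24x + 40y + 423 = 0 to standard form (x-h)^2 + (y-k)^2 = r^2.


h = -D/2 = -24/2 = -12
k = -E/2 = -40/2 = -20
r^2 = h^2 + k^2 - F = 144 + 400 - 423 = 121
r = 11

Center (-12, -20), radius = 11


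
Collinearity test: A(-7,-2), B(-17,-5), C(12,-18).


-7*(-5+ 18) - 17*(-18+ 2) + 12*(-2+ 5)
= -91 + 272 + 36 = 217

No, not collinear (determinant = 217)


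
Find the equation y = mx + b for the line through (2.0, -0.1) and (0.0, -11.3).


m = (-11.2)/(-2.0) = 5.6000
b = y1 - m*x1 = -0.1 - (-11.2*2.0)/(-2.0) = -0.1 - 11.2000 = -11.3000

y = 5.6000x - 11.3000


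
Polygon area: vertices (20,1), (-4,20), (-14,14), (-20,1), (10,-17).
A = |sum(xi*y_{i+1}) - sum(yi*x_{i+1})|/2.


sum(xi*y_{i+1}) = 20*20 - 4*14 - 14*1 - 20*(-17) + 10*1 = 680
sum(yi*x_{i+1}) = 1*(-4) + 20*(-14) + 14*(-20) + 1*10 - 17*20 = -894
Area = |680 + 894|/2 = 1574/2 = 787.0000

787.0000 sq units


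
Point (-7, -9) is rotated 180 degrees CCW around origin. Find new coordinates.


cos(180) = -1, sin(180) = 0
x' = -7*(-1) + 9*0 = 7
y' = -7*0 - 9*(-1) = 9

(7, 9)


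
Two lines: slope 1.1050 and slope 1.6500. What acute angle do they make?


m1-m2 = -0.545
1+m1*m2 = 2.82325
tan(theta) = |-0.545/2.82325| = 0.193040
theta = arctan(|-0.545/2.82325|) = 10.9260 degrees (acute angle)

10.9260 degrees


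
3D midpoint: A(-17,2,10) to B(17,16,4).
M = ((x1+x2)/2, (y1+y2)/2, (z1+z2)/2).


Mx = (-17+17)/2 = 0
My = (2+16)/2 = 9.0000
Mz = (10+4)/2 = 7.0000

M = (0, 9.0000, 7.0000)


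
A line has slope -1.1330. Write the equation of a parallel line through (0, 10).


Parallel lines have equal slopes.
m2 = -1.1330
b2 = 10 + 1.1330*0 = 10.0000

y = -1.1330x + 10.0000


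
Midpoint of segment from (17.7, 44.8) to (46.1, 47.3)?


Mx = (17.7 + 46.1)/2 = 63.8/2 = 31.9000
My = (44.8 + 47.3)/2 = 92.1/2 = 46.0500

(31.9000, 46.0500)


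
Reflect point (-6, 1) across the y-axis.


Reflection rule for y-axis: (-x, y)
(-6, 1) -> (6, 1)

(6, 1)


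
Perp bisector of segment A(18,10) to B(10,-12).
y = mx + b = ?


Midpoint = (14, -1)
Slope of AB = dy/dx = -22/(-8) = 2.7500
Perp slope = -dx/dy = -8/22 = -0.3636
b = My - (perp slope)*Mx = -1 + (-8*14)/(-22) = -1 + 5.0909 = 4.0909

y = -0.3636x + 4.0909


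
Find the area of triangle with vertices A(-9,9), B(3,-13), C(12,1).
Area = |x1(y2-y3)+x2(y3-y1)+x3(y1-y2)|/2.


-9*(-13-1) = 126
3*(1-9) = -24
12*(9+ 13) = 264
sum = 366
Area = |366|/2 = 183.0000

183.0000 sq units


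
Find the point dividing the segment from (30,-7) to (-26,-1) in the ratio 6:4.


Px = (6*(-26) + 4*30)/10 = -36/10 = -3.6000
Py = (6*(-1) + 4*(-7))/10 = -34/10 = -3.4000

P = (-3.6000, -3.4000)


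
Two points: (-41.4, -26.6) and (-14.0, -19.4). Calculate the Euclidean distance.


dx = -14.0 + 41.4 = 27.4
dy = -19.4 + 26.6 = 7.2
d = sqrt(750.76 + 51.84) = sqrt(802.6) = 28.3302

28.3302


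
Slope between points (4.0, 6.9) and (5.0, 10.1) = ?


dy = 10.1 - 6.9 = 3.2
dx = 5.0 - 4.0 = 1.0
m = 3.2/1.0 = 3.2000

m = 3.2000


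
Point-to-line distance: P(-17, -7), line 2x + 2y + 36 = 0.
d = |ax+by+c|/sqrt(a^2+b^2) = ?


|2*(-17) + 2*(-7) + 36| = |-12| = 12
sqrt(4 + 4) = sqrt(8) = 2.8284
d = 12/sqrt(8) = 4.2426

4.2426


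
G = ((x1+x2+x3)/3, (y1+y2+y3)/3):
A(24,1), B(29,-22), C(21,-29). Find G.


Gx = (24+29+21)/3 = 74/3 = 24.6667
Gy = (1- 22- 29)/3 = -50/3 = -16.6667

G = (24.6667, -16.6667)


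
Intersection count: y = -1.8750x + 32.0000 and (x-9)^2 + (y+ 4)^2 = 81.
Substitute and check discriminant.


Substitute y = -1.8750x + 32.0000: (x-9)^2 + (-1.8750x+32.0000+ 4)^2 = 81
Expand to Ax^2 + Bx + C = 0, where b-k = 36
A = 1+m^2 = 4.515625
B = 2(m(b-k) - h) = 2(-1.8750*36 - 9) = -153
C = h^2 + (b-k)^2 - r^2 = 81 + 1296 - 81 = 1296
disc = B^2-4AC = 23409.0000 - 23409.0000 = 0
disc = 0

1 intersection point (tangent)


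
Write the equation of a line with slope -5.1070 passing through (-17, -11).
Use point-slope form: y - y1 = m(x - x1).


y + 11 = -5.1070(x + 17)
y = -5.1070x - 11 + 5.1070*(-17)
y = -5.1070x - 97.8190

y = -5.1070x - 97.8190


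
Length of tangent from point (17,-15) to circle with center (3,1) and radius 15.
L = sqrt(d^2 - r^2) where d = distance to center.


d = sqrt((17-3)^2 + (-15-1)^2) = sqrt(196+256) = 21.2603
L = sqrt(452.0000 - 225) = sqrt(227.0000) = 15.0665

15.0665


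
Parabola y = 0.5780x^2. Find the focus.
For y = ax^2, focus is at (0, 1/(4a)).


a = 0.5780
4a = 2.3120
focus = (0, 1/2.3120) = (0, 0.4325)

Focus = (0, 0.4325)


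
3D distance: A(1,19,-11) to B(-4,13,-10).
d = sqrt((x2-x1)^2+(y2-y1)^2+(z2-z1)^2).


dx=-5, dy=-6, dz=1
d = sqrt(25+36+1) = sqrt(62) = 7.8740

7.8740


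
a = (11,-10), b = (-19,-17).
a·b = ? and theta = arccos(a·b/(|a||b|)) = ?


a·b = 11*(-19) - 10*(-17) = -209 + 170 = -39
|a| = sqrt(121+100) = 14.8661
|b| = sqrt(361+289) = 25.4951
cos(theta) = -39/(sqrt(221)*sqrt(650)) = -39/sqrt(143650) = -0.102899
theta = arccos(-39/sqrt(143650)) = 95.9061 degrees

a·b = -39, theta = 95.9061 deg


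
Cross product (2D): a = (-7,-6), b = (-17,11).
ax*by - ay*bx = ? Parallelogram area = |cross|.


cross = -7*11 + 6*(-17) = -77 - 102 = -179
Parallelogram area = |-179| = 179

cross = -179, parallelogram area = 179


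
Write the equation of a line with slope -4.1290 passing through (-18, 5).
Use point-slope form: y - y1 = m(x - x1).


y - 5 = -4.1290(x + 18)
y = -4.1290x + 5 + 4.1290*(-18)
y = -4.1290x - 69.3220

y = -4.1290x - 69.3220


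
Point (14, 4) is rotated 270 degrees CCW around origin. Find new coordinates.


cos(270) = 0, sin(270) = -1
x' = 14*0 - 4*(-1) = 4
y' = 14*(-1) + 4*0 = -14

(4, -14)


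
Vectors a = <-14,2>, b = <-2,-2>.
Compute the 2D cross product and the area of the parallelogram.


cross = -14*(-2) - 2*(-2) = 28 + 4 = 32
Parallelogram area = |32| = 32

cross = 32, parallelogram area = 32


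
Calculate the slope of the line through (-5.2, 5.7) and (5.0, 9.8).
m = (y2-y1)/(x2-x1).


dy = 9.8 - 5.7 = 4.1
dx = 5.0 + 5.2 = 10.2
m = 4.1/10.2 = 0.4020

m = 0.4020


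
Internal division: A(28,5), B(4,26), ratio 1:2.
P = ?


Px = (1*4 + 2*28)/3 = 60/3 = 20.0000
Py = (1*26 + 2*5)/3 = 36/3 = 12.0000

P = (20.0000, 12.0000)


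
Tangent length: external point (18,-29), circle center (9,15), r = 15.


d = sqrt((18-9)^2 + (-29-15)^2) = sqrt(81+1936) = 44.9110
L = sqrt(2017.0000 - 225) = sqrt(1792.0000) = 42.3320

42.3320


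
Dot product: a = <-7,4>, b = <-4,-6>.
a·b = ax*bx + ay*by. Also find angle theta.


a·b = -7*(-4) + 4*(-6) = 28 - 24 = 4
|a| = sqrt(49+16) = 8.0623
|b| = sqrt(16+36) = 7.2111
cos(theta) = 4/(sqrt(65)*sqrt(52)) = 4/sqrt(3380) = 0.068802
theta = arccos(4/sqrt(3380)) = 86.0548 degrees

a·b = 4, theta = 86.0548 deg


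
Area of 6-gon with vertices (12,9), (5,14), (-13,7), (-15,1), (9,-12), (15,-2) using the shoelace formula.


sum(xi*y_{i+1}) = 12*14 + 5*7 - 13*1 - 15*(-12) + 9*(-2) + 15*9 = 487
sum(yi*x_{i+1}) = 9*5 + 14*(-13) + 7*(-15) + 1*9 - 12*15 - 2*12 = -437
Area = |487 + 437|/2 = 924/2 = 462.0000

462.0000 sq units


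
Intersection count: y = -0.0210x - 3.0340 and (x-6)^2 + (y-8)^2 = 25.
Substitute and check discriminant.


Substitute y = -0.0210x - 3.0340: (x-6)^2 + (-0.0210x- 3.0340-8)^2 = 25
Expand to Ax^2 + Bx + C = 0, where b-k = -11.034
A = 1+m^2 = 1.000441
B = 2(m(b-k) - h) = 2(-0.0210*(-11.034) - 6) = -11.536572
C = h^2 + (b-k)^2 - r^2 = 36 + 121.749156 - 25 = 132.749156
disc = B^2-4AC = 133.0925 - 531.2308 = -398.1383
disc < 0

0 intersection points


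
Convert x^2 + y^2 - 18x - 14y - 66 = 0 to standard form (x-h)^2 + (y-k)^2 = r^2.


h = -D/2 = 18/2 = 9
k = -E/2 = 14/2 = 7
r^2 = h^2 + k^2 - F = 81 + 49 + 66 = 196
r = 14

Center (9, 7), radius = 14


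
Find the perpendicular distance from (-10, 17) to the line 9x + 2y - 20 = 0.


|9*(-10) + 2*17 - 20| = |-76| = 76
sqrt(81 + 4) = sqrt(85) = 9.2195
d = 76/sqrt(85) = 8.2434

8.2434


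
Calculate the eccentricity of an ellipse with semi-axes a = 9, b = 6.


c = sqrt(81-36) = sqrt(45) = 6.7082
e = c/a = sqrt(45)/9 = 0.7454

e = 0.7454


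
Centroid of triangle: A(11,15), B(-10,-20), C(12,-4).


Gx = (11- 10+12)/3 = 13/3 = 4.3333
Gy = (15- 20- 4)/3 = -9/3 = -3.0000

G = (4.3333, -3.0000)


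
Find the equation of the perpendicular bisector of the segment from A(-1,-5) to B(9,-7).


Midpoint = (4, -6)
Slope of AB = dy/dx = -2/10 = -0.2000
Perp slope = -dx/dy = 10/2 = 5.0000
b = My - (perp slope)*Mx = -6 + (10*4)/(-2) = -6 - 20.0000 = -26.0000

y = 5.0000x - 26.0000


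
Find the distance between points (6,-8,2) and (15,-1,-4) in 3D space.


dx=9, dy=7, dz=-6
d = sqrt(81+49+36) = sqrt(166) = 12.8841

12.8841


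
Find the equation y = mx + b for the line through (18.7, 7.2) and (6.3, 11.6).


m = (4.4)/(-12.4) = -0.3548
b = y1 - m*x1 = 7.2 - (4.4*18.7)/(-12.4) = 7.2 + 6.6355 = 13.8355

y = -0.3548x + 13.8355


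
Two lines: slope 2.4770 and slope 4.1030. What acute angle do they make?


m1-m2 = -1.626
1+m1*m2 = 11.163131
tan(theta) = |-1.626/11.163131| = 0.145658
theta = arctan(|-1.626/11.163131|) = 8.2873 degrees (acute angle)

8.2873 degrees


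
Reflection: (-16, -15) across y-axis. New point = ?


Reflection rule for y-axis: (-x, y)
(-16, -15) -> (16, -15)

(16, -15)


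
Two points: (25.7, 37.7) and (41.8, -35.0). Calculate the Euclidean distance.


dx = 41.8 - 25.7 = 16.1
dy = -35.0 - 37.7 = -72.7
d = sqrt(259.21 + 5285.29) = sqrt(5544.5) = 74.4614

74.4614


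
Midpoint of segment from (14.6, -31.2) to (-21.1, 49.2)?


Mx = (14.6 - 21.1)/2 = -6.5/2 = -3.2500
My = (-31.2 + 49.2)/2 = 18/2 = 9.0000

(-3.2500, 9.0000)


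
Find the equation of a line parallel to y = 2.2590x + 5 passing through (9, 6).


Parallel lines have equal slopes.
m2 = 2.2590
b2 = 6 - 2.2590*9 = -14.3310

y = 2.2590x - 14.3310


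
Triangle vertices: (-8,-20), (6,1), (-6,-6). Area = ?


-8*(1+ 6) = -56
6*(-6+ 20) = 84
-6*(-20-1) = 126
sum = 154
Area = |154|/2 = 77.0000

77.0000 sq units


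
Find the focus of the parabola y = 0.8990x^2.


a = 0.8990
4a = 3.5960
focus = (0, 1/3.5960) = (0, 0.2781)

Focus = (0, 0.2781)


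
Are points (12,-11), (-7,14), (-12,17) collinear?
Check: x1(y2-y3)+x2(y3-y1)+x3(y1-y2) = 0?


12*(14-17) - 7*(17+ 11) - 12*(-11-14)
= -36 - 196 + 300 = 68

No, not collinear (determinant = 68)


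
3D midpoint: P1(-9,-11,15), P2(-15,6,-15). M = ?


Mx = (-9- 15)/2 = -12.0000
My = (-11+6)/2 = -2.5000
Mz = (15- 15)/2 = 0

M = (-12.0000, -2.5000, 0)


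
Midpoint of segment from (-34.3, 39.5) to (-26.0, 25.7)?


Mx = (-34.3 - 26.0)/2 = -60.3/2 = -30.1500
My = (39.5 + 25.7)/2 = 65.2/2 = 32.6000

(-30.1500, 32.6000)


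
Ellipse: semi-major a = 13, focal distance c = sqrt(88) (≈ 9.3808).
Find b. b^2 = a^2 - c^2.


b^2 = 13^2 - (sqrt(88))^2 = 169 - 88 = 81
b = sqrt(81) = 9

b = 9


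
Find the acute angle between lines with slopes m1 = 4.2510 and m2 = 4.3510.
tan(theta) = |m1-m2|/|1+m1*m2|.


m1-m2 = -0.1
1+m1*m2 = 19.496101
tan(theta) = |-0.1/19.496101| = 0.005129
theta = arctan(|-0.1/19.496101|) = 0.2939 degrees (acute angle)

0.2939 degrees


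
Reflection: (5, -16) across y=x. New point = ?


Reflection rule for y=x: (y, x)
(5, -16) -> (-16, 5)

(-16, 5)


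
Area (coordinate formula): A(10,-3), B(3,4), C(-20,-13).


10*(4+ 13) = 170
3*(-13+ 3) = -30
-20*(-3-4) = 140
sum = 280
Area = |280|/2 = 140.0000

140.0000 sq units


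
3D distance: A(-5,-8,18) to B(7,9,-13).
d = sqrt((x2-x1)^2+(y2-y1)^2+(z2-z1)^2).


dx=12, dy=17, dz=-31
d = sqrt(144+289+961) = sqrt(1394) = 37.3363

37.3363


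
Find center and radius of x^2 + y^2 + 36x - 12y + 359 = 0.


h = -D/2 = -36/2 = -18
k = -E/2 = 12/2 = 6
r^2 = h^2 + k^2 - F = 324 + 36 - 359 = 1
r = 1

Center (-18, 6), radius = 1


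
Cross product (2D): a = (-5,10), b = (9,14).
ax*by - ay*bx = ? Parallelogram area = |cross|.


cross = -5*14 - 10*9 = -70 - 90 = -160
Parallelogram area = |-160| = 160

cross = -160, parallelogram area = 160


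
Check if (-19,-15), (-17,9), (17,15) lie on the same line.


-19*(9-15) - 17*(15+ 15) + 17*(-15-9)
= 114 - 510 - 408 = -804

No, not collinear (determinant = -804)


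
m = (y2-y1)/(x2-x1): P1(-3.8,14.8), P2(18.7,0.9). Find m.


dy = 0.9 - 14.8 = -13.9
dx = 18.7 + 3.8 = 22.5
m = -13.9/22.5 = -0.6178

m = -0.6178


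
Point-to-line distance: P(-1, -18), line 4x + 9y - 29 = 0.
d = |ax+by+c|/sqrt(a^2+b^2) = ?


|4*(-1) + 9*(-18) - 29| = |-195| = 195
sqrt(16 + 81) = sqrt(97) = 9.8489
d = 195/sqrt(97) = 19.7993

19.7993


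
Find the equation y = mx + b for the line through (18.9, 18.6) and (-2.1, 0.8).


m = (-17.8)/(-21.0) = 0.8476
b = y1 - m*x1 = 18.6 - (-17.8*18.9)/(-21.0) = 18.6 - 16.0200 = 2.5800

y = 0.8476x + 2.5800


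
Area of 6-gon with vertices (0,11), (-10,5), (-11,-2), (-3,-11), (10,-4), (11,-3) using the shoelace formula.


sum(xi*y_{i+1}) = 0*5 - 10*(-2) - 11*(-11) - 3*(-4) + 10*(-3) + 11*11 = 244
sum(yi*x_{i+1}) = 11*(-10) + 5*(-11) - 2*(-3) - 11*10 - 4*11 - 3*0 = -313
Area = |244 + 313|/2 = 557/2 = 278.5000

278.5000 sq units


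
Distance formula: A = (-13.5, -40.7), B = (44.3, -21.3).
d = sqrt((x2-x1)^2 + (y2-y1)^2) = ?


dx = 44.3 + 13.5 = 57.8
dy = -21.3 + 40.7 = 19.4
d = sqrt(3340.84 + 376.36) = sqrt(3717.2) = 60.9688

60.9688


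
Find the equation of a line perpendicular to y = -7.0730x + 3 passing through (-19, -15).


Perpendicular slope = -1/m1 = -1/(-7.0730) = 0.1414
b2 = y0 - m2*x0 = -15 - 19/(-7.0730) = -15 + 2.6863 = -12.3137

y = 0.1414x - 12.3137


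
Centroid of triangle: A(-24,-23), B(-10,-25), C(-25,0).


Gx = (-24- 10- 25)/3 = -59/3 = -19.6667
Gy = (-23- 25+0)/3 = -48/3 = -16.0000

G = (-19.6667, -16.0000)


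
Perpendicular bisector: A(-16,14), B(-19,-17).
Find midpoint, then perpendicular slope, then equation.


Midpoint = (-17.5, -1.5)
Slope of AB = dy/dx = -31/(-3) = 10.3333
Perp slope = -dx/dy = -3/31 = -0.0968
b = My - (perp slope)*Mx = -1.5 + (-3*(-17.5))/(-31) = -1.5 - 1.6935 = -3.1935

y = -0.0968x - 3.1935


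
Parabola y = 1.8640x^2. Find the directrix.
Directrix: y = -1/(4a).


a = 1.8640
1/(4a) = 0.1341
directrix: y = -0.1341 = -0.1341

y = -0.1341


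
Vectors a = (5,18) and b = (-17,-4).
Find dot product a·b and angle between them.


a·b = 5*(-17) + 18*(-4) = -85 - 72 = -157
|a| = sqrt(25+324) = 18.6815
|b| = sqrt(289+16) = 17.4642
cos(theta) = -157/(sqrt(349)*sqrt(305)) = -157/sqrt(106445) = -0.481213
theta = arccos(-157/sqrt(106445)) = 118.7646 degrees

a·b = -157, theta = 118.7646 deg


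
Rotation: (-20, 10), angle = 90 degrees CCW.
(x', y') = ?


cos(90) = 0, sin(90) = 1
x' = -20*0 - 10*1 = -10
y' = -20*1 + 10*0 = -20

(-10, -20)


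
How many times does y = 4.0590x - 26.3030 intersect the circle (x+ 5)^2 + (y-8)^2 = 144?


Substitute y = 4.0590x - 26.3030: (x+ 5)^2 + (4.0590x- 26.3030-8)^2 = 144
Expand to Ax^2 + Bx + C = 0, where b-k = -34.303
A = 1+m^2 = 17.475481
B = 2(m(b-k) - h) = 2(4.0590*(-34.303) + 5) = -268.471754
C = h^2 + (b-k)^2 - r^2 = 25 + 1176.695809 - 144 = 1057.695809
disc = B^2-4AC = 72077.0827 - 73934.9721 = -1857.8894
disc < 0

0 intersection points


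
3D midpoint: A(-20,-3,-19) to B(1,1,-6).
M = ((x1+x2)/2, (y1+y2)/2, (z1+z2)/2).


Mx = (-20+1)/2 = -9.5000
My = (-3+1)/2 = -1.0000
Mz = (-19- 6)/2 = -12.5000

M = (-9.5000, -1.0000, -12.5000)


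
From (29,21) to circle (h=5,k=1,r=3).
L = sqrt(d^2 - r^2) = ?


d = sqrt((29-5)^2 + (21-1)^2) = sqrt(576+400) = 31.2410
L = sqrt(976.0000 - 9) = sqrt(967.0000) = 31.0966

31.0966


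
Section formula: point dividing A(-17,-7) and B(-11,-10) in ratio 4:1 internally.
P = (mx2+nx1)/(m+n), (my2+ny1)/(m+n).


Px = (4*(-11) + 1*(-17))/5 = -61/5 = -12.2000
Py = (4*(-10) + 1*(-7))/5 = -47/5 = -9.4000

P = (-12.2000, -9.4000)


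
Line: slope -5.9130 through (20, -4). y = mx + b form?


y + 4 = -5.9130(x - 20)
y = -5.9130x - 4 + 5.9130*20
y = -5.9130x + 114.2600

y = -5.9130x + 114.2600


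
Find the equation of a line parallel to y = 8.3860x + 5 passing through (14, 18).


Parallel lines have equal slopes.
m2 = 8.3860
b2 = 18 - 8.3860*14 = -99.4040

y = 8.3860x - 99.4040


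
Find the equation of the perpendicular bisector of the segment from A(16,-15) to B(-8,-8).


Midpoint = (4, -11.5)
Slope of AB = dy/dx = 7/(-24) = -0.2917
Perp slope = -dx/dy = 24/7 = 3.4286
b = My - (perp slope)*Mx = -11.5 + (-24*4)/7 = -11.5 - 13.7143 = -25.2143

y = 3.4286x - 25.2143


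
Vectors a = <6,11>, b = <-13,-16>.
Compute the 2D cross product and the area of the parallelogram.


cross = 6*(-16) - 11*(-13) = -96 + 143 = 47
Parallelogram area = |47| = 47

cross = 47, parallelogram area = 47


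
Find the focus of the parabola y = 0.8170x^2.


a = 0.8170
4a = 3.2680
focus = (0, 1/3.2680) = (0, 0.3060)

Focus = (0, 0.3060)


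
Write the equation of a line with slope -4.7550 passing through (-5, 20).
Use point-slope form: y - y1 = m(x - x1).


y - 20 = -4.7550(x + 5)
y = -4.7550x + 20 + 4.7550*(-5)
y = -4.7550x - 3.7750

y = -4.7550x - 3.7750


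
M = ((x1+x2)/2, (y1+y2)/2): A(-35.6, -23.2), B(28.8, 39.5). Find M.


Mx = (-35.6 + 28.8)/2 = -6.8/2 = -3.4000
My = (-23.2 + 39.5)/2 = 16.3/2 = 8.1500

(-3.4000, 8.1500)


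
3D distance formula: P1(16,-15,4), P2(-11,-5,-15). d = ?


dx=-27, dy=10, dz=-19
d = sqrt(729+100+361) = sqrt(1190) = 34.4964

34.4964


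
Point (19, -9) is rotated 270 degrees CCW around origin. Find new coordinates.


cos(270) = 0, sin(270) = -1
x' = 19*0 + 9*(-1) = -9
y' = 19*(-1) - 9*0 = -19

(-9, -19)


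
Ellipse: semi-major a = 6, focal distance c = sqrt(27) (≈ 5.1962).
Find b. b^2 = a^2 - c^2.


b^2 = 6^2 - (sqrt(27))^2 = 36 - 27 = 9
b = sqrt(9) = 3

b = 3


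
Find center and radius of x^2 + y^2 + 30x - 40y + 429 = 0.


h = -D/2 = -30/2 = -15
k = -E/2 = 40/2 = 20
r^2 = h^2 + k^2 - F = 225 + 400 - 429 = 196
r = 14

Center (-15, 20), radius = 14


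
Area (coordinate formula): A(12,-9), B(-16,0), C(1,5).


12*(0-5) = -60
-16*(5+ 9) = -224
1*(-9-0) = -9
sum = -293
Area = |-293|/2 = 146.5000

146.5000 sq units


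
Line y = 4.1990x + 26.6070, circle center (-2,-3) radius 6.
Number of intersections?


Substitute y = 4.1990x + 26.6070: (x+ 2)^2 + (4.1990x+26.6070+ 3)^2 = 36
Expand to Ax^2 + Bx + C = 0, where b-k = 29.607
A = 1+m^2 = 18.631601
B = 2(m(b-k) - h) = 2(4.1990*29.607 + 2) = 252.639586
C = h^2 + (b-k)^2 - r^2 = 4 + 876.574449 - 36 = 844.574449
disc = B^2-4AC = 63826.7604 - 62943.0966 = 883.6638
disc > 0

2 intersection points
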